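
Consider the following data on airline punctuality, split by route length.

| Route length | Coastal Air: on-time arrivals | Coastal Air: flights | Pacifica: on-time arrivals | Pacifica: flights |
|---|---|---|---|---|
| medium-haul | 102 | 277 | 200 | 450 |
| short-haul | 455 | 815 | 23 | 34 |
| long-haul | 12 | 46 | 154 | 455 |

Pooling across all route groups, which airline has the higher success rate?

Coastal Air

Medium-haul: Coastal Air 102/277 = 36.8%, Pacifica 200/450 = 44.4% → Pacifica
Short-haul: Coastal Air 455/815 = 55.8%, Pacifica 23/34 = 67.6% → Pacifica
Long-haul: Coastal Air 12/46 = 26.1%, Pacifica 154/455 = 33.8% → Pacifica
Overall: Coastal Air 569/1138 = 50.0%, Pacifica 377/939 = 40.1% → Coastal Air
(Pacifica wins every route group but Coastal Air wins overall — Pacifica's flights skew toward the low-rate long-haul group.)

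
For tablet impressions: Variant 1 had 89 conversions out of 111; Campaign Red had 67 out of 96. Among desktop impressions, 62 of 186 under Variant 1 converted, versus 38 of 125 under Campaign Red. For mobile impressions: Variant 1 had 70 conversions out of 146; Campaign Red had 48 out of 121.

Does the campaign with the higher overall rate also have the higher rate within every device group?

Tablet: Variant 1 89/111 = 80.2%, Campaign Red 67/96 = 69.8% → Variant 1
Desktop: Variant 1 62/186 = 33.3%, Campaign Red 38/125 = 30.4% → Variant 1
Mobile: Variant 1 70/146 = 47.9%, Campaign Red 48/121 = 39.7% → Variant 1
Overall: Variant 1 221/443 = 49.9%, Campaign Red 153/342 = 44.7% → Variant 1
Variant 1 wins overall and in every device group — no reversal.

Yes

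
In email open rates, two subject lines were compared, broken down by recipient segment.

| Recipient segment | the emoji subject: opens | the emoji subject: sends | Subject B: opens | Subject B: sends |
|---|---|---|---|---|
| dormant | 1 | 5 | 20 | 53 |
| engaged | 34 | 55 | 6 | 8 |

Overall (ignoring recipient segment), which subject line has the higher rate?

the emoji subject

Dormant: the emoji subject 1/5 = 20.0%, Subject B 20/53 = 37.7% → Subject B
Engaged: the emoji subject 34/55 = 61.8%, Subject B 6/8 = 75.0% → Subject B
Overall: the emoji subject 35/60 = 58.3%, Subject B 26/61 = 42.6% → the emoji subject
(Subject B wins every recipient group but the emoji subject wins overall — Subject B's sends skew toward the low-rate dormant group.)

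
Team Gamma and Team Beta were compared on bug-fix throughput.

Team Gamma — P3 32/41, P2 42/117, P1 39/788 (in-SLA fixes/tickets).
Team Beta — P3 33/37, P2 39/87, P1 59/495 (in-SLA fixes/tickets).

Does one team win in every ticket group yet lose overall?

No

P3: Team Gamma 32/41 = 78.0%, Team Beta 33/37 = 89.2% → Team Beta
P2: Team Gamma 42/117 = 35.9%, Team Beta 39/87 = 44.8% → Team Beta
P1: Team Gamma 39/788 = 4.9%, Team Beta 59/495 = 11.9% → Team Beta
Overall: Team Gamma 113/946 = 11.9%, Team Beta 131/619 = 21.2% → Team Beta
Team Beta wins overall and in every ticket group — no reversal.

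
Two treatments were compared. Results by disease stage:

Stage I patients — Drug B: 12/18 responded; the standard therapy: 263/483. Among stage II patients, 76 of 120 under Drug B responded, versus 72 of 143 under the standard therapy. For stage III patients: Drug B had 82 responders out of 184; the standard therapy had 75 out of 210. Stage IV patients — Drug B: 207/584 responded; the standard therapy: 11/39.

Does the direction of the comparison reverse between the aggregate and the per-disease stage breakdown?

Yes

Stage I: Drug B 12/18 = 66.7%, the standard therapy 263/483 = 54.5% → Drug B
Stage II: Drug B 76/120 = 63.3%, the standard therapy 72/143 = 50.3% → Drug B
Stage III: Drug B 82/184 = 44.6%, the standard therapy 75/210 = 35.7% → Drug B
Stage IV: Drug B 207/584 = 35.4%, the standard therapy 11/39 = 28.2% → Drug B
Overall: Drug B 377/906 = 41.6%, the standard therapy 421/875 = 48.1% → the standard therapy
Drug B wins each disease group but the standard therapy wins overall — the comparison reverses. Drug B's patients skew toward stage IV, which has a lower base rate.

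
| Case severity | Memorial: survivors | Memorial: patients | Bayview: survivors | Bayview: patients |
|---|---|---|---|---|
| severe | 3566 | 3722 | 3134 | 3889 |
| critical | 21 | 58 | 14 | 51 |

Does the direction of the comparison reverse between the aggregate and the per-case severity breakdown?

Severe: Memorial 3566/3722 = 95.8%, Bayview 3134/3889 = 80.6% → Memorial
Critical: Memorial 21/58 = 36.2%, Bayview 14/51 = 27.5% → Memorial
Overall: Memorial 3587/3780 = 94.9%, Bayview 3148/3940 = 79.9% → Memorial
Memorial wins overall and in every case group — no reversal.

No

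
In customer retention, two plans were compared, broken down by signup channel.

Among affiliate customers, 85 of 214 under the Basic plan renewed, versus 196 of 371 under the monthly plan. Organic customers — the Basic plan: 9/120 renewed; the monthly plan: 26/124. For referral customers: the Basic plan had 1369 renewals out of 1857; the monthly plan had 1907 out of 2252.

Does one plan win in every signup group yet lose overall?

No

Affiliate: the Basic plan 85/214 = 39.7%, the monthly plan 196/371 = 52.8% → the monthly plan
Organic: the Basic plan 9/120 = 7.5%, the monthly plan 26/124 = 21.0% → the monthly plan
Referral: the Basic plan 1369/1857 = 73.7%, the monthly plan 1907/2252 = 84.7% → the monthly plan
Overall: the Basic plan 1463/2191 = 66.8%, the monthly plan 2129/2747 = 77.5% → the monthly plan
The monthly plan wins overall and in every signup group — no reversal.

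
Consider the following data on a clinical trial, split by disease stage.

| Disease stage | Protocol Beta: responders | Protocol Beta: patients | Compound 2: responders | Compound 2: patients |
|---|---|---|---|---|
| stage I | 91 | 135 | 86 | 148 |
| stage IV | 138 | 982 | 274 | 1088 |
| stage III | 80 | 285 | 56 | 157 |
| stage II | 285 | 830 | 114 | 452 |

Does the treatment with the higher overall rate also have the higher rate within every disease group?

No

Stage I: Protocol Beta 91/135 = 67.4%, Compound 2 86/148 = 58.1% → Protocol Beta
Stage IV: Protocol Beta 138/982 = 14.1%, Compound 2 274/1088 = 25.2% → Compound 2
Stage III: Protocol Beta 80/285 = 28.1%, Compound 2 56/157 = 35.7% → Compound 2
Stage II: Protocol Beta 285/830 = 34.3%, Compound 2 114/452 = 25.2% → Protocol Beta
Overall: Protocol Beta 594/2232 = 26.6%, Compound 2 530/1845 = 28.7% → Compound 2
Neither sweeps: Protocol Beta wins 2 of 4 groups, Compound 2 wins 2. Compound 2 wins overall but not every group — no Simpson reversal.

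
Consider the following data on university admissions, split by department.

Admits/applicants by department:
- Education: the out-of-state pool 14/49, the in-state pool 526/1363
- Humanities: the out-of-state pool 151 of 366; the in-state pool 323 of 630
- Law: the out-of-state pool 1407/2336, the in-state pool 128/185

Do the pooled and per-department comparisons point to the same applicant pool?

Education: the out-of-state pool 14/49 = 28.6%, the in-state pool 526/1363 = 38.6% → the in-state pool
Humanities: the out-of-state pool 151/366 = 41.3%, the in-state pool 323/630 = 51.3% → the in-state pool
Law: the out-of-state pool 1407/2336 = 60.2%, the in-state pool 128/185 = 69.2% → the in-state pool
Overall: the out-of-state pool 1572/2751 = 57.1%, the in-state pool 977/2178 = 44.9% → the out-of-state pool
The in-state pool wins each department group but the out-of-state pool wins overall — the comparison reverses. The in-state pool's applicants skew toward Education, which has a lower base rate.

No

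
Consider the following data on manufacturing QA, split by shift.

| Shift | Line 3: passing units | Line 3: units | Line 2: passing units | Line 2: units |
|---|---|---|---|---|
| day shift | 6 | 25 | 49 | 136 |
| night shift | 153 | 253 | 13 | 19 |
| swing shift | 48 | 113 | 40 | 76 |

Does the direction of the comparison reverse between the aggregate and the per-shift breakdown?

Day shift: Line 3 6/25 = 24.0%, Line 2 49/136 = 36.0% → Line 2
Night shift: Line 3 153/253 = 60.5%, Line 2 13/19 = 68.4% → Line 2
Swing shift: Line 3 48/113 = 42.5%, Line 2 40/76 = 52.6% → Line 2
Overall: Line 3 207/391 = 52.9%, Line 2 102/231 = 44.2% → Line 3
Line 2 wins each shift group but Line 3 wins overall — the comparison reverses. Line 2's units skew toward day shift, which has a lower base rate.

Yes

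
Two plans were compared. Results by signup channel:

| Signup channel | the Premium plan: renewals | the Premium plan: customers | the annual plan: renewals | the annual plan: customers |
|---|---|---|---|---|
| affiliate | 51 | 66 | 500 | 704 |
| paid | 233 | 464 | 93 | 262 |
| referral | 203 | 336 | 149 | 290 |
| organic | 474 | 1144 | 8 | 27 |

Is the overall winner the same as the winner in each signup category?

No

Affiliate: the Premium plan 51/66 = 77.3%, the annual plan 500/704 = 71.0% → the Premium plan
Paid: the Premium plan 233/464 = 50.2%, the annual plan 93/262 = 35.5% → the Premium plan
Referral: the Premium plan 203/336 = 60.4%, the annual plan 149/290 = 51.4% → the Premium plan
Organic: the Premium plan 474/1144 = 41.4%, the annual plan 8/27 = 29.6% → the Premium plan
Overall: the Premium plan 961/2010 = 47.8%, the annual plan 750/1283 = 58.5% → the annual plan
The Premium plan wins each signup group but the annual plan wins overall — the comparison reverses. The Premium plan's customers skew toward organic, which has a lower base rate.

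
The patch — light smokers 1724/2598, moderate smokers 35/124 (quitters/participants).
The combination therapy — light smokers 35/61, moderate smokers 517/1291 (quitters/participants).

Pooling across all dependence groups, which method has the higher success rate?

Light smokers: the patch 1724/2598 = 66.4%, the combination therapy 35/61 = 57.4% → the patch
Moderate smokers: the patch 35/124 = 28.2%, the combination therapy 517/1291 = 40.0% → the combination therapy
Overall: the patch 1759/2722 = 64.6%, the combination therapy 552/1352 = 40.8% → the patch
(Neither sweeps every dependence group, but the patch has the higher pooled rate.)

the patch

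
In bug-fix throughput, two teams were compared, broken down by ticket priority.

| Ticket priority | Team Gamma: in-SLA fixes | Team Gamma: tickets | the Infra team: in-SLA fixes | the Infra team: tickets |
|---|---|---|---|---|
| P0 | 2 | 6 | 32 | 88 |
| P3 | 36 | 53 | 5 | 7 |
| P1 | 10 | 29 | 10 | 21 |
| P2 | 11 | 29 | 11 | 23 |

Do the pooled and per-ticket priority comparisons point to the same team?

No

P0: Team Gamma 2/6 = 33.3%, the Infra team 32/88 = 36.4% → the Infra team
P3: Team Gamma 36/53 = 67.9%, the Infra team 5/7 = 71.4% → the Infra team
P1: Team Gamma 10/29 = 34.5%, the Infra team 10/21 = 47.6% → the Infra team
P2: Team Gamma 11/29 = 37.9%, the Infra team 11/23 = 47.8% → the Infra team
Overall: Team Gamma 59/117 = 50.4%, the Infra team 58/139 = 41.7% → Team Gamma
The Infra team wins each ticket group but Team Gamma wins overall — the comparison reverses. The Infra team's tickets skew toward P0, which has a lower base rate.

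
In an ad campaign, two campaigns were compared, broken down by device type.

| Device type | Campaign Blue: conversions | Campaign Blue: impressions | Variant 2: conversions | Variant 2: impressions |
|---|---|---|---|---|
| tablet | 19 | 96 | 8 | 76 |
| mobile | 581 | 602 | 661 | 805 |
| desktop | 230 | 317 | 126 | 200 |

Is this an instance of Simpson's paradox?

No

Tablet: Campaign Blue 19/96 = 19.8%, Variant 2 8/76 = 10.5% → Campaign Blue
Mobile: Campaign Blue 581/602 = 96.5%, Variant 2 661/805 = 82.1% → Campaign Blue
Desktop: Campaign Blue 230/317 = 72.6%, Variant 2 126/200 = 63.0% → Campaign Blue
Overall: Campaign Blue 830/1015 = 81.8%, Variant 2 795/1081 = 73.5% → Campaign Blue
Campaign Blue wins overall and in every device group — no reversal.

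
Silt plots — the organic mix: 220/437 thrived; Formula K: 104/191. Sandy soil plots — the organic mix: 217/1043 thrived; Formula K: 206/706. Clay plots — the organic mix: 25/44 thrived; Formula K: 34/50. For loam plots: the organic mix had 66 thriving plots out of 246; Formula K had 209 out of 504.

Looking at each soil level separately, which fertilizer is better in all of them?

Formula K

Silt: the organic mix 220/437 = 50.3%, Formula K 104/191 = 54.5% → Formula K
Sandy soil: the organic mix 217/1043 = 20.8%, Formula K 206/706 = 29.2% → Formula K
Clay: the organic mix 25/44 = 56.8%, Formula K 34/50 = 68.0% → Formula K
Loam: the organic mix 66/246 = 26.8%, Formula K 209/504 = 41.5% → Formula K
Formula K has the higher rate in all 4 groups.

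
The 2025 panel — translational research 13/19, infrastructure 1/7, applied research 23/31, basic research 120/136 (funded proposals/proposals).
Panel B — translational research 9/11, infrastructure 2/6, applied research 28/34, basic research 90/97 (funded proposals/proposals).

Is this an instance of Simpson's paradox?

Translational research: the 2025 panel 13/19 = 68.4%, Panel B 9/11 = 81.8% → Panel B
Infrastructure: the 2025 panel 1/7 = 14.3%, Panel B 2/6 = 33.3% → Panel B
Applied research: the 2025 panel 23/31 = 74.2%, Panel B 28/34 = 82.4% → Panel B
Basic research: the 2025 panel 120/136 = 88.2%, Panel B 90/97 = 92.8% → Panel B
Overall: the 2025 panel 157/193 = 81.3%, Panel B 129/148 = 87.2% → Panel B
Panel B wins overall and in every proposal group — no reversal.

No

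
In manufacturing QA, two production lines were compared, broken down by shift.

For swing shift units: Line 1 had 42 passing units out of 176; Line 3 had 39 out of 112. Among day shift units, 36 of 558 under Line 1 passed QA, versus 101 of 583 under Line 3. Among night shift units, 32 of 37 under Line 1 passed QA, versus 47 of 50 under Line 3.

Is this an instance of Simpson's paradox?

Swing shift: Line 1 42/176 = 23.9%, Line 3 39/112 = 34.8% → Line 3
Day shift: Line 1 36/558 = 6.5%, Line 3 101/583 = 17.3% → Line 3
Night shift: Line 1 32/37 = 86.5%, Line 3 47/50 = 94.0% → Line 3
Overall: Line 1 110/771 = 14.3%, Line 3 187/745 = 25.1% → Line 3
Line 3 wins overall and in every shift group — no reversal.

No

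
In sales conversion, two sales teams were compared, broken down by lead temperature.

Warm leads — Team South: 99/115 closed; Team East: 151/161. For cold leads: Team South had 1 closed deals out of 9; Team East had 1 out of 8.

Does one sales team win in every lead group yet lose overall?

No

Warm: Team South 99/115 = 86.1%, Team East 151/161 = 93.8% → Team East
Cold: Team South 1/9 = 11.1%, Team East 1/8 = 12.5% → Team East
Overall: Team South 100/124 = 80.6%, Team East 152/169 = 89.9% → Team East
Team East wins overall and in every lead group — no reversal.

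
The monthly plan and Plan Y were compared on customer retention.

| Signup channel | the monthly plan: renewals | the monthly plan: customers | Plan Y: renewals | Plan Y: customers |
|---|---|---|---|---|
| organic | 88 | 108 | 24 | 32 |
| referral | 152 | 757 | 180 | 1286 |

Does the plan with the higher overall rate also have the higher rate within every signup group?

Organic: the monthly plan 88/108 = 81.5%, Plan Y 24/32 = 75.0% → the monthly plan
Referral: the monthly plan 152/757 = 20.1%, Plan Y 180/1286 = 14.0% → the monthly plan
Overall: the monthly plan 240/865 = 27.7%, Plan Y 204/1318 = 15.5% → the monthly plan
The monthly plan wins overall and in every signup group — no reversal.

Yes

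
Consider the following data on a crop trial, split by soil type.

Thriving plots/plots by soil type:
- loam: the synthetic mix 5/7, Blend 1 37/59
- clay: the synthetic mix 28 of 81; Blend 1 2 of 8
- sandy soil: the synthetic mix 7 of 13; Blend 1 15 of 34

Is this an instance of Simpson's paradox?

Yes

Loam: the synthetic mix 5/7 = 71.4%, Blend 1 37/59 = 62.7% → the synthetic mix
Clay: the synthetic mix 28/81 = 34.6%, Blend 1 2/8 = 25.0% → the synthetic mix
Sandy soil: the synthetic mix 7/13 = 53.8%, Blend 1 15/34 = 44.1% → the synthetic mix
Overall: the synthetic mix 40/101 = 39.6%, Blend 1 54/101 = 53.5% → Blend 1
The synthetic mix wins each soil group but Blend 1 wins overall — the comparison reverses. The synthetic mix's plots skew toward clay, which has a lower base rate.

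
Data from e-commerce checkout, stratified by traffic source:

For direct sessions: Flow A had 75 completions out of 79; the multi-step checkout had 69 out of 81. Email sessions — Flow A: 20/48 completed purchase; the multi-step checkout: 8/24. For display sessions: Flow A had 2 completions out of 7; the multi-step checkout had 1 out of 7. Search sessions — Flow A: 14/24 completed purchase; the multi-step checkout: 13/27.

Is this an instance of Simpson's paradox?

Direct: Flow A 75/79 = 94.9%, the multi-step checkout 69/81 = 85.2% → Flow A
Email: Flow A 20/48 = 41.7%, the multi-step checkout 8/24 = 33.3% → Flow A
Display: Flow A 2/7 = 28.6%, the multi-step checkout 1/7 = 14.3% → Flow A
Search: Flow A 14/24 = 58.3%, the multi-step checkout 13/27 = 48.1% → Flow A
Overall: Flow A 111/158 = 70.3%, the multi-step checkout 91/139 = 65.5% → Flow A
Flow A wins overall and in every traffic group — no reversal.

No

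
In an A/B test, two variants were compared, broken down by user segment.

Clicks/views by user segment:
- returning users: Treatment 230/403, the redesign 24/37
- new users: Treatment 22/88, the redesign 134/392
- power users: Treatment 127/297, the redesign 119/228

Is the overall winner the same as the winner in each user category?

Returning users: Treatment 230/403 = 57.1%, the redesign 24/37 = 64.9% → the redesign
New users: Treatment 22/88 = 25.0%, the redesign 134/392 = 34.2% → the redesign
Power users: Treatment 127/297 = 42.8%, the redesign 119/228 = 52.2% → the redesign
Overall: Treatment 379/788 = 48.1%, the redesign 277/657 = 42.2% → Treatment
The redesign wins each user group but Treatment wins overall — the comparison reverses. The redesign's views skew toward new users, which has a lower base rate.

No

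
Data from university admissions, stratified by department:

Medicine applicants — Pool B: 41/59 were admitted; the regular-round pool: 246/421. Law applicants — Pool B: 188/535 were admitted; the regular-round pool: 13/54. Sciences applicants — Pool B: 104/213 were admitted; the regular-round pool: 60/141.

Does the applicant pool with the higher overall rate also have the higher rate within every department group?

No

Medicine: Pool B 41/59 = 69.5%, the regular-round pool 246/421 = 58.4% → Pool B
Law: Pool B 188/535 = 35.1%, the regular-round pool 13/54 = 24.1% → Pool B
Sciences: Pool B 104/213 = 48.8%, the regular-round pool 60/141 = 42.6% → Pool B
Overall: Pool B 333/807 = 41.3%, the regular-round pool 319/616 = 51.8% → the regular-round pool
Pool B wins each department group but the regular-round pool wins overall — the comparison reverses. Pool B's applicants skew toward Law, which has a lower base rate.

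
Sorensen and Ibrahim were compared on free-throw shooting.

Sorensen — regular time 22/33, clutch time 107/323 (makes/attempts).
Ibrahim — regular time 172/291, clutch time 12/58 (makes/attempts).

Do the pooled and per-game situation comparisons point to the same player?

No

Regular time: Sorensen 22/33 = 66.7%, Ibrahim 172/291 = 59.1% → Sorensen
Clutch time: Sorensen 107/323 = 33.1%, Ibrahim 12/58 = 20.7% → Sorensen
Overall: Sorensen 129/356 = 36.2%, Ibrahim 184/349 = 52.7% → Ibrahim
Sorensen wins each game group but Ibrahim wins overall — the comparison reverses. Sorensen's attempts skew toward clutch time, which has a lower base rate.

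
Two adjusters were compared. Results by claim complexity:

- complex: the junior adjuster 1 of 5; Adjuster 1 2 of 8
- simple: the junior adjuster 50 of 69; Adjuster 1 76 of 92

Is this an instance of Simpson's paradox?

Complex: the junior adjuster 1/5 = 20.0%, Adjuster 1 2/8 = 25.0% → Adjuster 1
Simple: the junior adjuster 50/69 = 72.5%, Adjuster 1 76/92 = 82.6% → Adjuster 1
Overall: the junior adjuster 51/74 = 68.9%, Adjuster 1 78/100 = 78.0% → Adjuster 1
Adjuster 1 wins overall and in every claim group — no reversal.

No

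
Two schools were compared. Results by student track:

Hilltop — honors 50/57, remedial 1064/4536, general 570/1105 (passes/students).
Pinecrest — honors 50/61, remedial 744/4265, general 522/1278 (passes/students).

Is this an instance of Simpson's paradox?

No

Honors: Hilltop 50/57 = 87.7%, Pinecrest 50/61 = 82.0% → Hilltop
Remedial: Hilltop 1064/4536 = 23.5%, Pinecrest 744/4265 = 17.4% → Hilltop
General: Hilltop 570/1105 = 51.6%, Pinecrest 522/1278 = 40.8% → Hilltop
Overall: Hilltop 1684/5698 = 29.6%, Pinecrest 1316/5604 = 23.5% → Hilltop
Hilltop wins overall and in every student group — no reversal.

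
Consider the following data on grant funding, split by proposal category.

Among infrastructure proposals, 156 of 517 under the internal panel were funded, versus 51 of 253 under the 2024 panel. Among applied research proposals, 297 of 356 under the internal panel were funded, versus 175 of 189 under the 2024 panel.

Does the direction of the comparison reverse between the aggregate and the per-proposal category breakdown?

No

Infrastructure: the internal panel 156/517 = 30.2%, the 2024 panel 51/253 = 20.2% → the internal panel
Applied research: the internal panel 297/356 = 83.4%, the 2024 panel 175/189 = 92.6% → the 2024 panel
Overall: the internal panel 453/873 = 51.9%, the 2024 panel 226/442 = 51.1% → the internal panel
Neither sweeps: the internal panel wins 1 of 2 groups, the 2024 panel wins 1. The internal panel wins overall but not every group — no Simpson reversal.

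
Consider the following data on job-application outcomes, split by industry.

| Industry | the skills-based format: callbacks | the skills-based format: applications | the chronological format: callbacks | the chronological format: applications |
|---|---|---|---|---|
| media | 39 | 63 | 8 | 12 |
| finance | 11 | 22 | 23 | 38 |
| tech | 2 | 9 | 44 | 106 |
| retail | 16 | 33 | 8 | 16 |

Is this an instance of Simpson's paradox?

Media: the skills-based format 39/63 = 61.9%, the chronological format 8/12 = 66.7% → the chronological format
Finance: the skills-based format 11/22 = 50.0%, the chronological format 23/38 = 60.5% → the chronological format
Tech: the skills-based format 2/9 = 22.2%, the chronological format 44/106 = 41.5% → the chronological format
Retail: the skills-based format 16/33 = 48.5%, the chronological format 8/16 = 50.0% → the chronological format
Overall: the skills-based format 68/127 = 53.5%, the chronological format 83/172 = 48.3% → the skills-based format
The chronological format wins each industry group but the skills-based format wins overall — the comparison reverses. The chronological format's applications skew toward tech, which has a lower base rate.

Yes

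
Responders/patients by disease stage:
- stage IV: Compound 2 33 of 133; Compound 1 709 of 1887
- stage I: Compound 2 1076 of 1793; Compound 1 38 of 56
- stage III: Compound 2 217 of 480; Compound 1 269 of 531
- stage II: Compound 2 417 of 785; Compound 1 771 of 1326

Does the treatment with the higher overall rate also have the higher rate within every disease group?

Stage IV: Compound 2 33/133 = 24.8%, Compound 1 709/1887 = 37.6% → Compound 1
Stage I: Compound 2 1076/1793 = 60.0%, Compound 1 38/56 = 67.9% → Compound 1
Stage III: Compound 2 217/480 = 45.2%, Compound 1 269/531 = 50.7% → Compound 1
Stage II: Compound 2 417/785 = 53.1%, Compound 1 771/1326 = 58.1% → Compound 1
Overall: Compound 2 1743/3191 = 54.6%, Compound 1 1787/3800 = 47.0% → Compound 2
Compound 1 wins each disease group but Compound 2 wins overall — the comparison reverses. Compound 1's patients skew toward stage IV, which has a lower base rate.

No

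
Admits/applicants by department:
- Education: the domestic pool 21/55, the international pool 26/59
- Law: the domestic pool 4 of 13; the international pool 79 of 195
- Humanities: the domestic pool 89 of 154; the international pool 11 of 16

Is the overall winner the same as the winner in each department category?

Education: the domestic pool 21/55 = 38.2%, the international pool 26/59 = 44.1% → the international pool
Law: the domestic pool 4/13 = 30.8%, the international pool 79/195 = 40.5% → the international pool
Humanities: the domestic pool 89/154 = 57.8%, the international pool 11/16 = 68.8% → the international pool
Overall: the domestic pool 114/222 = 51.4%, the international pool 116/270 = 43.0% → the domestic pool
The international pool wins each department group but the domestic pool wins overall — the comparison reverses. The international pool's applicants skew toward Law, which has a lower base rate.

No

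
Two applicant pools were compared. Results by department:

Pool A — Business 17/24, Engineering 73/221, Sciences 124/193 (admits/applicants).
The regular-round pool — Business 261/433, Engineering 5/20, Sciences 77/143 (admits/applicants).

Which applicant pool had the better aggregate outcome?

Business: Pool A 17/24 = 70.8%, the regular-round pool 261/433 = 60.3% → Pool A
Engineering: Pool A 73/221 = 33.0%, the regular-round pool 5/20 = 25.0% → Pool A
Sciences: Pool A 124/193 = 64.2%, the regular-round pool 77/143 = 53.8% → Pool A
Overall: Pool A 214/438 = 48.9%, the regular-round pool 343/596 = 57.6% → the regular-round pool
(Pool A wins every department group but the regular-round pool wins overall — Pool A's applicants skew toward the low-rate Engineering group.)

the regular-round pool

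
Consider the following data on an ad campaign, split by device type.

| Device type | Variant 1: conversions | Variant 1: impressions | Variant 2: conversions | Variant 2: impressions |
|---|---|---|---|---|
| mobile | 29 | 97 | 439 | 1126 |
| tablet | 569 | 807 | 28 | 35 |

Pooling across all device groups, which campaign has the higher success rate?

Variant 1

Mobile: Variant 1 29/97 = 29.9%, Variant 2 439/1126 = 39.0% → Variant 2
Tablet: Variant 1 569/807 = 70.5%, Variant 2 28/35 = 80.0% → Variant 2
Overall: Variant 1 598/904 = 66.2%, Variant 2 467/1161 = 40.2% → Variant 1
(Variant 2 wins every device group but Variant 1 wins overall — Variant 2's impressions skew toward the low-rate mobile group.)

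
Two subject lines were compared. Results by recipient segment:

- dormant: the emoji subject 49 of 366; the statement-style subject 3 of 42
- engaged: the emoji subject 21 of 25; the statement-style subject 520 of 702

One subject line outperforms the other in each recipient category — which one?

the emoji subject

Dormant: the emoji subject 49/366 = 13.4%, the statement-style subject 3/42 = 7.1% → the emoji subject
Engaged: the emoji subject 21/25 = 84.0%, the statement-style subject 520/702 = 74.1% → the emoji subject
The emoji subject has the higher rate in both groups.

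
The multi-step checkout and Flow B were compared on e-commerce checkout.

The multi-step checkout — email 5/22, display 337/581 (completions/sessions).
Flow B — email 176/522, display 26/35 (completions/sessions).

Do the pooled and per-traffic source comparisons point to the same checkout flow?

Email: the multi-step checkout 5/22 = 22.7%, Flow B 176/522 = 33.7% → Flow B
Display: the multi-step checkout 337/581 = 58.0%, Flow B 26/35 = 74.3% → Flow B
Overall: the multi-step checkout 342/603 = 56.7%, Flow B 202/557 = 36.3% → the multi-step checkout
Flow B wins each traffic group but the multi-step checkout wins overall — the comparison reverses. Flow B's sessions skew toward email, which has a lower base rate.

No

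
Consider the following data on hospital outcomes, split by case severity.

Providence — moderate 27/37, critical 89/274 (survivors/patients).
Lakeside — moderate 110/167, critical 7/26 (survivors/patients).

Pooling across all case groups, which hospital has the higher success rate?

Moderate: Providence 27/37 = 73.0%, Lakeside 110/167 = 65.9% → Providence
Critical: Providence 89/274 = 32.5%, Lakeside 7/26 = 26.9% → Providence
Overall: Providence 116/311 = 37.3%, Lakeside 117/193 = 60.6% → Lakeside
(Providence wins every case group but Lakeside wins overall — Providence's patients skew toward the low-rate critical group.)

Lakeside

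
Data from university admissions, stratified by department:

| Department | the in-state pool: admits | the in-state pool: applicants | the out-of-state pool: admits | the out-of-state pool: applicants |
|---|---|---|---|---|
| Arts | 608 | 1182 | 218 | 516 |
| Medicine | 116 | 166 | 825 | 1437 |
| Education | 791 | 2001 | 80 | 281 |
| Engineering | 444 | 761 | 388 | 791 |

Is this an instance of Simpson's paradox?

Arts: the in-state pool 608/1182 = 51.4%, the out-of-state pool 218/516 = 42.2% → the in-state pool
Medicine: the in-state pool 116/166 = 69.9%, the out-of-state pool 825/1437 = 57.4% → the in-state pool
Education: the in-state pool 791/2001 = 39.5%, the out-of-state pool 80/281 = 28.5% → the in-state pool
Engineering: the in-state pool 444/761 = 58.3%, the out-of-state pool 388/791 = 49.1% → the in-state pool
Overall: the in-state pool 1959/4110 = 47.7%, the out-of-state pool 1511/3025 = 50.0% → the out-of-state pool
The in-state pool wins each department group but the out-of-state pool wins overall — the comparison reverses. The in-state pool's applicants skew toward Education, which has a lower base rate.

Yes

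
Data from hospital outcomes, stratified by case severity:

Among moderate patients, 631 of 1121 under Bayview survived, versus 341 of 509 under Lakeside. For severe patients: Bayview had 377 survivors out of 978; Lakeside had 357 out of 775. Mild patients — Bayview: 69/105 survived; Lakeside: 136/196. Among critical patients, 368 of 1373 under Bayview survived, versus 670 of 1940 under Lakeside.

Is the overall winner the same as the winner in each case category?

Yes

Moderate: Bayview 631/1121 = 56.3%, Lakeside 341/509 = 67.0% → Lakeside
Severe: Bayview 377/978 = 38.5%, Lakeside 357/775 = 46.1% → Lakeside
Mild: Bayview 69/105 = 65.7%, Lakeside 136/196 = 69.4% → Lakeside
Critical: Bayview 368/1373 = 26.8%, Lakeside 670/1940 = 34.5% → Lakeside
Overall: Bayview 1445/3577 = 40.4%, Lakeside 1504/3420 = 44.0% → Lakeside
Lakeside wins overall and in every case group — no reversal.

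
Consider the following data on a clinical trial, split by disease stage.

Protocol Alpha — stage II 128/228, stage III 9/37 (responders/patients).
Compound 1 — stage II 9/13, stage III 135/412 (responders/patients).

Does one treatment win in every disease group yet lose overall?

Stage II: Protocol Alpha 128/228 = 56.1%, Compound 1 9/13 = 69.2% → Compound 1
Stage III: Protocol Alpha 9/37 = 24.3%, Compound 1 135/412 = 32.8% → Compound 1
Overall: Protocol Alpha 137/265 = 51.7%, Compound 1 144/425 = 33.9% → Protocol Alpha
Compound 1 wins each disease group but Protocol Alpha wins overall — the comparison reverses. Compound 1's patients skew toward stage III, which has a lower base rate.

Yes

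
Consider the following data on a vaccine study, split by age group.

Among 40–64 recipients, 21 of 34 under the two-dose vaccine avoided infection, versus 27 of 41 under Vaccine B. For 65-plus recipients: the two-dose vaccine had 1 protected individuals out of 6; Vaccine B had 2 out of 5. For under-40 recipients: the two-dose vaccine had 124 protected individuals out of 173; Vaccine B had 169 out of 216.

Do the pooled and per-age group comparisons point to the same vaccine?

40–64: the two-dose vaccine 21/34 = 61.8%, Vaccine B 27/41 = 65.9% → Vaccine B
65-plus: the two-dose vaccine 1/6 = 16.7%, Vaccine B 2/5 = 40.0% → Vaccine B
Under-40: the two-dose vaccine 124/173 = 71.7%, Vaccine B 169/216 = 78.2% → Vaccine B
Overall: the two-dose vaccine 146/213 = 68.5%, Vaccine B 198/262 = 75.6% → Vaccine B
Vaccine B wins overall and in every age group — no reversal.

Yes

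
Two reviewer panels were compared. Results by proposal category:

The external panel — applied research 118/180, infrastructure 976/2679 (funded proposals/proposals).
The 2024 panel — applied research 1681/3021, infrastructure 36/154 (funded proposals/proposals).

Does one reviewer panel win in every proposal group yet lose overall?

Yes

Applied research: the external panel 118/180 = 65.6%, the 2024 panel 1681/3021 = 55.6% → the external panel
Infrastructure: the external panel 976/2679 = 36.4%, the 2024 panel 36/154 = 23.4% → the external panel
Overall: the external panel 1094/2859 = 38.3%, the 2024 panel 1717/3175 = 54.1% → the 2024 panel
The external panel wins each proposal group but the 2024 panel wins overall — the comparison reverses. The external panel's proposals skew toward infrastructure, which has a lower base rate.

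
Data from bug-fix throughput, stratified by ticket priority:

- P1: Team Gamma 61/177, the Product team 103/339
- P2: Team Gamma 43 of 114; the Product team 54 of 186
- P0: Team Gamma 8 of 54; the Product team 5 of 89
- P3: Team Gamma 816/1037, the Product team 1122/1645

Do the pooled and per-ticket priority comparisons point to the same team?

P1: Team Gamma 61/177 = 34.5%, the Product team 103/339 = 30.4% → Team Gamma
P2: Team Gamma 43/114 = 37.7%, the Product team 54/186 = 29.0% → Team Gamma
P0: Team Gamma 8/54 = 14.8%, the Product team 5/89 = 5.6% → Team Gamma
P3: Team Gamma 816/1037 = 78.7%, the Product team 1122/1645 = 68.2% → Team Gamma
Overall: Team Gamma 928/1382 = 67.1%, the Product team 1284/2259 = 56.8% → Team Gamma
Team Gamma wins overall and in every ticket group — no reversal.

Yes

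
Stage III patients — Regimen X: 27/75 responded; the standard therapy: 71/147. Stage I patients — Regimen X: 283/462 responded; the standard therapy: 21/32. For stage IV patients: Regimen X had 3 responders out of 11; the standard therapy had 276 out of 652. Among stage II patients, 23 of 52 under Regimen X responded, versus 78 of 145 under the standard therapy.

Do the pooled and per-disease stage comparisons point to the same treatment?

No

Stage III: Regimen X 27/75 = 36.0%, the standard therapy 71/147 = 48.3% → the standard therapy
Stage I: Regimen X 283/462 = 61.3%, the standard therapy 21/32 = 65.6% → the standard therapy
Stage IV: Regimen X 3/11 = 27.3%, the standard therapy 276/652 = 42.3% → the standard therapy
Stage II: Regimen X 23/52 = 44.2%, the standard therapy 78/145 = 53.8% → the standard therapy
Overall: Regimen X 336/600 = 56.0%, the standard therapy 446/976 = 45.7% → Regimen X
The standard therapy wins each disease group but Regimen X wins overall — the comparison reverses. The standard therapy's patients skew toward stage IV, which has a lower base rate.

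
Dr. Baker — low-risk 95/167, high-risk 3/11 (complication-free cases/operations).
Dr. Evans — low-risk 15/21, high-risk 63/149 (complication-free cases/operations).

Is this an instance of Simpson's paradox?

Yes

Low-risk: Dr. Baker 95/167 = 56.9%, Dr. Evans 15/21 = 71.4% → Dr. Evans
High-risk: Dr. Baker 3/11 = 27.3%, Dr. Evans 63/149 = 42.3% → Dr. Evans
Overall: Dr. Baker 98/178 = 55.1%, Dr. Evans 78/170 = 45.9% → Dr. Baker
Dr. Evans wins each patient risk group but Dr. Baker wins overall — the comparison reverses. Dr. Evans's operations skew toward high-risk, which has a lower base rate.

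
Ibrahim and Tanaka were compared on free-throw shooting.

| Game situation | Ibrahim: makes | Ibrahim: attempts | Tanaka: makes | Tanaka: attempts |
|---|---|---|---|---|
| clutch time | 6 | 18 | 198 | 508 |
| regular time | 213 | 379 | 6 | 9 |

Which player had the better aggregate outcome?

Clutch time: Ibrahim 6/18 = 33.3%, Tanaka 198/508 = 39.0% → Tanaka
Regular time: Ibrahim 213/379 = 56.2%, Tanaka 6/9 = 66.7% → Tanaka
Overall: Ibrahim 219/397 = 55.2%, Tanaka 204/517 = 39.5% → Ibrahim
(Tanaka wins every game group but Ibrahim wins overall — Tanaka's attempts skew toward the low-rate clutch time group.)

Ibrahim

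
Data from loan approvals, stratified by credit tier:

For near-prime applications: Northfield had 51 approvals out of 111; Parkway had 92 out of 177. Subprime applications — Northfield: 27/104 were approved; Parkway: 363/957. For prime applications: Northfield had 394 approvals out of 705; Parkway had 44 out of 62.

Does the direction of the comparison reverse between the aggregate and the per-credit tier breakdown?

Yes

Near-prime: Northfield 51/111 = 45.9%, Parkway 92/177 = 52.0% → Parkway
Subprime: Northfield 27/104 = 26.0%, Parkway 363/957 = 37.9% → Parkway
Prime: Northfield 394/705 = 55.9%, Parkway 44/62 = 71.0% → Parkway
Overall: Northfield 472/920 = 51.3%, Parkway 499/1196 = 41.7% → Northfield
Parkway wins each credit group but Northfield wins overall — the comparison reverses. Parkway's applications skew toward subprime, which has a lower base rate.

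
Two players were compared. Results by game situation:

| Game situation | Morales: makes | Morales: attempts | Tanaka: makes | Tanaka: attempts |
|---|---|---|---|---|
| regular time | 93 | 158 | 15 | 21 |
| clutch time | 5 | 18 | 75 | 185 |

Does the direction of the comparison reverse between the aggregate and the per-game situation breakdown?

Yes

Regular time: Morales 93/158 = 58.9%, Tanaka 15/21 = 71.4% → Tanaka
Clutch time: Morales 5/18 = 27.8%, Tanaka 75/185 = 40.5% → Tanaka
Overall: Morales 98/176 = 55.7%, Tanaka 90/206 = 43.7% → Morales
Tanaka wins each game group but Morales wins overall — the comparison reverses. Tanaka's attempts skew toward clutch time, which has a lower base rate.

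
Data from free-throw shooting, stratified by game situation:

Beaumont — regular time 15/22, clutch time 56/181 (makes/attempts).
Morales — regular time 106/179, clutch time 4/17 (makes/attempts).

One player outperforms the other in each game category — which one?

Regular time: Beaumont 15/22 = 68.2%, Morales 106/179 = 59.2% → Beaumont
Clutch time: Beaumont 56/181 = 30.9%, Morales 4/17 = 23.5% → Beaumont
Beaumont has the higher rate in both groups.

Beaumont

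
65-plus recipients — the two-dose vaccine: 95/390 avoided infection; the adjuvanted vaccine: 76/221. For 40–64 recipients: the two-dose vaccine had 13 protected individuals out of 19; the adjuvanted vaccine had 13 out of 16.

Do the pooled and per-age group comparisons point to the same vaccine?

65-plus: the two-dose vaccine 95/390 = 24.4%, the adjuvanted vaccine 76/221 = 34.4% → the adjuvanted vaccine
40–64: the two-dose vaccine 13/19 = 68.4%, the adjuvanted vaccine 13/16 = 81.2% → the adjuvanted vaccine
Overall: the two-dose vaccine 108/409 = 26.4%, the adjuvanted vaccine 89/237 = 37.6% → the adjuvanted vaccine
The adjuvanted vaccine wins overall and in every age group — no reversal.

Yes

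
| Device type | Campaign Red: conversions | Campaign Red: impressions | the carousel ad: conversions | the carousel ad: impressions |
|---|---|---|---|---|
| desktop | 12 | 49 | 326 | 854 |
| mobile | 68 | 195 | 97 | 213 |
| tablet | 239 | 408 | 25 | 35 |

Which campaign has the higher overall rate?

Desktop: Campaign Red 12/49 = 24.5%, the carousel ad 326/854 = 38.2% → the carousel ad
Mobile: Campaign Red 68/195 = 34.9%, the carousel ad 97/213 = 45.5% → the carousel ad
Tablet: Campaign Red 239/408 = 58.6%, the carousel ad 25/35 = 71.4% → the carousel ad
Overall: Campaign Red 319/652 = 48.9%, the carousel ad 448/1102 = 40.7% → Campaign Red
(The carousel ad wins every device group but Campaign Red wins overall — the carousel ad's impressions skew toward the low-rate desktop group.)

Campaign Red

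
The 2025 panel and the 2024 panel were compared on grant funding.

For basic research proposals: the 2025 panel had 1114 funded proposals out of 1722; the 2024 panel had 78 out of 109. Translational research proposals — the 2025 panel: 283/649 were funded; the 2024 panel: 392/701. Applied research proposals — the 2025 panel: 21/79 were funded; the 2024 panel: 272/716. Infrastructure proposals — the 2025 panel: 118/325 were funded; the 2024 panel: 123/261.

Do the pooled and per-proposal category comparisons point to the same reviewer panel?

Basic research: the 2025 panel 1114/1722 = 64.7%, the 2024 panel 78/109 = 71.6% → the 2024 panel
Translational research: the 2025 panel 283/649 = 43.6%, the 2024 panel 392/701 = 55.9% → the 2024 panel
Applied research: the 2025 panel 21/79 = 26.6%, the 2024 panel 272/716 = 38.0% → the 2024 panel
Infrastructure: the 2025 panel 118/325 = 36.3%, the 2024 panel 123/261 = 47.1% → the 2024 panel
Overall: the 2025 panel 1536/2775 = 55.4%, the 2024 panel 865/1787 = 48.4% → the 2025 panel
The 2024 panel wins each proposal group but the 2025 panel wins overall — the comparison reverses. The 2024 panel's proposals skew toward applied research, which has a lower base rate.

No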